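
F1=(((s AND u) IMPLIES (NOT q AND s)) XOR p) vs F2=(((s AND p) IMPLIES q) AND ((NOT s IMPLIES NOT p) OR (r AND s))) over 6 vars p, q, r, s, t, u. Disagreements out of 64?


F1 = (((s AND u) IMPLIES (NOT q AND s)) XOR p)
F2 = (((s AND p) IMPLIES q) AND ((NOT s IMPLIES NOT p) OR (r AND s)))
Evaluate both on each of 64 rows (bits = p,q,r,s,t,u):
  row 0 [000000]: F1=1 F2=1 -> 0
  row 1 [000001]: F1=1 F2=1 -> 0
  row 2 [000010]: F1=1 F2=1 -> 0
  row 3 [000011]: F1=1 F2=1 -> 0
  row 4 [000100]: F1=1 F2=1 -> 0
  (every remaining row is evaluated the same way; all 64 results are listed next)
Full result column, 8 rows per line (p,q,r fixed per line; s,t,u runs 000..111 left to right):
  rows 0-7 [p,q,r=000]: 00000000  (ones: 0)
  rows 8-15 [p,q,r=001]: 00000000  (ones: 0)
  rows 16-23 [p,q,r=010]: 00000101  (ones: 2)
  rows 24-31 [p,q,r=011]: 00000101  (ones: 2)
  rows 32-39 [p,q,r=100]: 00000000  (ones: 0)
  rows 40-47 [p,q,r=101]: 00000000  (ones: 0)
  rows 48-55 [p,q,r=110]: 00001010  (ones: 2)
  rows 56-63 [p,q,r=111]: 00001010  (ones: 2)
Disagreements = 0+0+2+2+0+0+2+2 = 8

8


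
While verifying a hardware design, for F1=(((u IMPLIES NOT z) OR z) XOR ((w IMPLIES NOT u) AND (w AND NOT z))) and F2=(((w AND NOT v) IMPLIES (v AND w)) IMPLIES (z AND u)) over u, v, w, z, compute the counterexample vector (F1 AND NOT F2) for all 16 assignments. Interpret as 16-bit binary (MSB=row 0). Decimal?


F1 = (((u IMPLIES NOT z) OR z) XOR ((w IMPLIES NOT u) AND (w AND NOT z)))
F2 = (((w AND NOT v) IMPLIES (v AND w)) IMPLIES (z AND u))
Counterexample to F1=>F2 is where F1=1 and F2=0.
Evaluate each row (bits = u,v,w,z, MSB first):
  row 0 [0000]: F1=1 F2=0 -> F1&~F2 -> 1
  row 1 [0001]: F1=1 F2=0 -> F1&~F2 -> 1
  row 2 [0010]: F1=0 F2=1 -> F1&~F2 -> 0
  row 3 [0011]: F1=1 F2=1 -> F1&~F2 -> 0
  row 4 [0100]: F1=1 F2=0 -> F1&~F2 -> 1
  row 5 [0101]: F1=1 F2=0 -> F1&~F2 -> 1
  row 6 [0110]: F1=0 F2=0 -> F1&~F2 -> 0
  row 7 [0111]: F1=1 F2=0 -> F1&~F2 -> 1
  row 8 [1000]: F1=1 F2=0 -> F1&~F2 -> 1
  row 9 [1001]: F1=1 F2=1 -> F1&~F2 -> 0
  row 10 [1010]: F1=1 F2=1 -> F1&~F2 -> 0
  row 11 [1011]: F1=1 F2=1 -> F1&~F2 -> 0
  row 12 [1100]: F1=1 F2=0 -> F1&~F2 -> 1
  row 13 [1101]: F1=1 F2=1 -> F1&~F2 -> 0
  row 14 [1110]: F1=1 F2=0 -> F1&~F2 -> 1
  row 15 [1111]: F1=1 F2=1 -> F1&~F2 -> 0
Full result column, 4 rows per line (u,v fixed per line; w,z runs 00..11 left to right):
  rows 0-3 [u,v=00]: 1100  = hex C
  rows 4-7 [u,v=01]: 1101  = hex D
  rows 8-11 [u,v=10]: 1000  = hex 8
  rows 12-15 [u,v=11]: 1010  = hex A
Counterexample vector (row 0 .. row 15) = 1100110110001010
Output column grouped in 4s = 1100 1101 1000 1010 = 0xCD8A
Convert to decimal digit by digit (value = value*16 + digit):
  C -> 12
  12*16 + 13 (D) = 205
  205*16 + 8 = 3288
  3288*16 + 10 (A) = 52618
Decimal = 52618

52618


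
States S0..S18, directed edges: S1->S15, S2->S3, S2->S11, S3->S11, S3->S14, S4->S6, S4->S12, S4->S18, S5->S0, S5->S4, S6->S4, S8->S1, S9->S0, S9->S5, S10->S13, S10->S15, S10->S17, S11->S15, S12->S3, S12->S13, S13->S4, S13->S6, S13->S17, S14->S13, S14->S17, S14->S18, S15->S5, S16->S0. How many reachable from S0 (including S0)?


BFS from S0:
  layer 0: {S0}
Reachable set: {S0}
Count = 1

1


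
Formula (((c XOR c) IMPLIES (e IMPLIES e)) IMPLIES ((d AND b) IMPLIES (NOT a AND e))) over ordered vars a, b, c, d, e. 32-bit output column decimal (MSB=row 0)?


Formula: (((c XOR c) IMPLIES (e IMPLIES e)) IMPLIES ((d AND b) IMPLIES (NOT a AND e))) over a, b, c, d, e (32 rows)
Evaluate each row (bits = a,b,c,d,e, MSB first):
  row 0 [00000]: (((0 XOR 0) IMPLIES (0 IMPLIES 0)) IMPLIES ((0 AND 0) IMPLIES (NOT 0 AND 0))) -> 1
  row 1 [00001]: (((0 XOR 0) IMPLIES (1 IMPLIES 1)) IMPLIES ((0 AND 0) IMPLIES (NOT 0 AND 1))) -> 1
  row 2 [00010]: (((0 XOR 0) IMPLIES (0 IMPLIES 0)) IMPLIES ((1 AND 0) IMPLIES (NOT 0 AND 0))) -> 1
  row 3 [00011]: (((0 XOR 0) IMPLIES (1 IMPLIES 1)) IMPLIES ((1 AND 0) IMPLIES (NOT 0 AND 1))) -> 1
  row 4 [00100]: (((1 XOR 1) IMPLIES (0 IMPLIES 0)) IMPLIES ((0 AND 0) IMPLIES (NOT 0 AND 0))) -> 1
  row 5 [00101]: (((1 XOR 1) IMPLIES (1 IMPLIES 1)) IMPLIES ((0 AND 0) IMPLIES (NOT 0 AND 1))) -> 1
  row 6 [00110]: (((1 XOR 1) IMPLIES (0 IMPLIES 0)) IMPLIES ((1 AND 0) IMPLIES (NOT 0 AND 0))) -> 1
  row 7 [00111]: (((1 XOR 1) IMPLIES (1 IMPLIES 1)) IMPLIES ((1 AND 0) IMPLIES (NOT 0 AND 1))) -> 1
  row 8 [01000]: (((0 XOR 0) IMPLIES (0 IMPLIES 0)) IMPLIES ((0 AND 1) IMPLIES (NOT 0 AND 0))) -> 1
  row 9 [01001]: (((0 XOR 0) IMPLIES (1 IMPLIES 1)) IMPLIES ((0 AND 1) IMPLIES (NOT 0 AND 1))) -> 1
  row 10 [01010]: (((0 XOR 0) IMPLIES (0 IMPLIES 0)) IMPLIES ((1 AND 1) IMPLIES (NOT 0 AND 0))) -> 0
  row 11 [01011]: (((0 XOR 0) IMPLIES (1 IMPLIES 1)) IMPLIES ((1 AND 1) IMPLIES (NOT 0 AND 1))) -> 1
  row 12 [01100]: (((1 XOR 1) IMPLIES (0 IMPLIES 0)) IMPLIES ((0 AND 1) IMPLIES (NOT 0 AND 0))) -> 1
  row 13 [01101]: (((1 XOR 1) IMPLIES (1 IMPLIES 1)) IMPLIES ((0 AND 1) IMPLIES (NOT 0 AND 1))) -> 1
  row 14 [01110]: (((1 XOR 1) IMPLIES (0 IMPLIES 0)) IMPLIES ((1 AND 1) IMPLIES (NOT 0 AND 0))) -> 0
  row 15 [01111]: (((1 XOR 1) IMPLIES (1 IMPLIES 1)) IMPLIES ((1 AND 1) IMPLIES (NOT 0 AND 1))) -> 1
  row 16 [10000]: (((0 XOR 0) IMPLIES (0 IMPLIES 0)) IMPLIES ((0 AND 0) IMPLIES (NOT 1 AND 0))) -> 1
  row 17 [10001]: (((0 XOR 0) IMPLIES (1 IMPLIES 1)) IMPLIES ((0 AND 0) IMPLIES (NOT 1 AND 1))) -> 1
  row 18 [10010]: (((0 XOR 0) IMPLIES (0 IMPLIES 0)) IMPLIES ((1 AND 0) IMPLIES (NOT 1 AND 0))) -> 1
  row 19 [10011]: (((0 XOR 0) IMPLIES (1 IMPLIES 1)) IMPLIES ((1 AND 0) IMPLIES (NOT 1 AND 1))) -> 1
  row 20 [10100]: (((1 XOR 1) IMPLIES (0 IMPLIES 0)) IMPLIES ((0 AND 0) IMPLIES (NOT 1 AND 0))) -> 1
  row 21 [10101]: (((1 XOR 1) IMPLIES (1 IMPLIES 1)) IMPLIES ((0 AND 0) IMPLIES (NOT 1 AND 1))) -> 1
  row 22 [10110]: (((1 XOR 1) IMPLIES (0 IMPLIES 0)) IMPLIES ((1 AND 0) IMPLIES (NOT 1 AND 0))) -> 1
  row 23 [10111]: (((1 XOR 1) IMPLIES (1 IMPLIES 1)) IMPLIES ((1 AND 0) IMPLIES (NOT 1 AND 1))) -> 1
  row 24 [11000]: (((0 XOR 0) IMPLIES (0 IMPLIES 0)) IMPLIES ((0 AND 1) IMPLIES (NOT 1 AND 0))) -> 1
  row 25 [11001]: (((0 XOR 0) IMPLIES (1 IMPLIES 1)) IMPLIES ((0 AND 1) IMPLIES (NOT 1 AND 1))) -> 1
  row 26 [11010]: (((0 XOR 0) IMPLIES (0 IMPLIES 0)) IMPLIES ((1 AND 1) IMPLIES (NOT 1 AND 0))) -> 0
  row 27 [11011]: (((0 XOR 0) IMPLIES (1 IMPLIES 1)) IMPLIES ((1 AND 1) IMPLIES (NOT 1 AND 1))) -> 0
  row 28 [11100]: (((1 XOR 1) IMPLIES (0 IMPLIES 0)) IMPLIES ((0 AND 1) IMPLIES (NOT 1 AND 0))) -> 1
  row 29 [11101]: (((1 XOR 1) IMPLIES (1 IMPLIES 1)) IMPLIES ((0 AND 1) IMPLIES (NOT 1 AND 1))) -> 1
  row 30 [11110]: (((1 XOR 1) IMPLIES (0 IMPLIES 0)) IMPLIES ((1 AND 1) IMPLIES (NOT 1 AND 0))) -> 0
  row 31 [11111]: (((1 XOR 1) IMPLIES (1 IMPLIES 1)) IMPLIES ((1 AND 1) IMPLIES (NOT 1 AND 1))) -> 0
Full result column, 4 rows per line (a,b,c fixed per line; d,e runs 00..11 left to right):
  rows 0-3 [a,b,c=000]: 1111  = hex F
  rows 4-7 [a,b,c=001]: 1111  = hex F
  rows 8-11 [a,b,c=010]: 1101  = hex D
  rows 12-15 [a,b,c=011]: 1101  = hex D
  rows 16-19 [a,b,c=100]: 1111  = hex F
  rows 20-23 [a,b,c=101]: 1111  = hex F
  rows 24-27 [a,b,c=110]: 1100  = hex C
  rows 28-31 [a,b,c=111]: 1100  = hex C
Output column (row 0 .. row 31) = 11111111110111011111111111001100
Output column grouped in 4s = 1111 1111 1101 1101 1111 1111 1100 1100 = 0xFFDDFFCC
Convert to decimal digit by digit (value = value*16 + digit):
  F -> 15
  15*16 + 15 (F) = 255
  255*16 + 13 (D) = 4093
  4093*16 + 13 (D) = 65501
  65501*16 + 15 (F) = 1048031
  1048031*16 + 15 (F) = 16768511
  16768511*16 + 12 (C) = 268296188
  268296188*16 + 12 (C) = 4292739020
Decimal = 4292739020

4292739020


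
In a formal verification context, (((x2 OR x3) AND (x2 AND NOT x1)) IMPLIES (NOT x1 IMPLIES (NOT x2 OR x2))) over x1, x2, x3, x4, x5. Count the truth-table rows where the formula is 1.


Formula: (((x2 OR x3) AND (x2 AND NOT x1)) IMPLIES (NOT x1 IMPLIES (NOT x2 OR x2))) over 5 vars (32 rows)
Evaluate each row (x1, x2, x3, x4, x5 as bits, MSB first):
  row 0 [00000]: (((0 OR 0) AND (0 AND NOT 0)) IMPLIES (NOT 0 IMPLIES (NOT 0 OR 0))) -> 1
  row 1 [00001]: (((0 OR 0) AND (0 AND NOT 0)) IMPLIES (NOT 0 IMPLIES (NOT 0 OR 0))) -> 1
  row 2 [00010]: (((0 OR 0) AND (0 AND NOT 0)) IMPLIES (NOT 0 IMPLIES (NOT 0 OR 0))) -> 1
  row 3 [00011]: (((0 OR 0) AND (0 AND NOT 0)) IMPLIES (NOT 0 IMPLIES (NOT 0 OR 0))) -> 1
  row 4 [00100]: (((0 OR 1) AND (0 AND NOT 0)) IMPLIES (NOT 0 IMPLIES (NOT 0 OR 0))) -> 1
  row 5 [00101]: (((0 OR 1) AND (0 AND NOT 0)) IMPLIES (NOT 0 IMPLIES (NOT 0 OR 0))) -> 1
  row 6 [00110]: (((0 OR 1) AND (0 AND NOT 0)) IMPLIES (NOT 0 IMPLIES (NOT 0 OR 0))) -> 1
  row 7 [00111]: (((0 OR 1) AND (0 AND NOT 0)) IMPLIES (NOT 0 IMPLIES (NOT 0 OR 0))) -> 1
  row 8 [01000]: (((1 OR 0) AND (1 AND NOT 0)) IMPLIES (NOT 0 IMPLIES (NOT 1 OR 1))) -> 1
  row 9 [01001]: (((1 OR 0) AND (1 AND NOT 0)) IMPLIES (NOT 0 IMPLIES (NOT 1 OR 1))) -> 1
  row 10 [01010]: (((1 OR 0) AND (1 AND NOT 0)) IMPLIES (NOT 0 IMPLIES (NOT 1 OR 1))) -> 1
  row 11 [01011]: (((1 OR 0) AND (1 AND NOT 0)) IMPLIES (NOT 0 IMPLIES (NOT 1 OR 1))) -> 1
  row 12 [01100]: (((1 OR 1) AND (1 AND NOT 0)) IMPLIES (NOT 0 IMPLIES (NOT 1 OR 1))) -> 1
  row 13 [01101]: (((1 OR 1) AND (1 AND NOT 0)) IMPLIES (NOT 0 IMPLIES (NOT 1 OR 1))) -> 1
  row 14 [01110]: (((1 OR 1) AND (1 AND NOT 0)) IMPLIES (NOT 0 IMPLIES (NOT 1 OR 1))) -> 1
  row 15 [01111]: (((1 OR 1) AND (1 AND NOT 0)) IMPLIES (NOT 0 IMPLIES (NOT 1 OR 1))) -> 1
  row 16 [10000]: (((0 OR 0) AND (0 AND NOT 1)) IMPLIES (NOT 1 IMPLIES (NOT 0 OR 0))) -> 1
  row 17 [10001]: (((0 OR 0) AND (0 AND NOT 1)) IMPLIES (NOT 1 IMPLIES (NOT 0 OR 0))) -> 1
  row 18 [10010]: (((0 OR 0) AND (0 AND NOT 1)) IMPLIES (NOT 1 IMPLIES (NOT 0 OR 0))) -> 1
  row 19 [10011]: (((0 OR 0) AND (0 AND NOT 1)) IMPLIES (NOT 1 IMPLIES (NOT 0 OR 0))) -> 1
  row 20 [10100]: (((0 OR 1) AND (0 AND NOT 1)) IMPLIES (NOT 1 IMPLIES (NOT 0 OR 0))) -> 1
  row 21 [10101]: (((0 OR 1) AND (0 AND NOT 1)) IMPLIES (NOT 1 IMPLIES (NOT 0 OR 0))) -> 1
  row 22 [10110]: (((0 OR 1) AND (0 AND NOT 1)) IMPLIES (NOT 1 IMPLIES (NOT 0 OR 0))) -> 1
  row 23 [10111]: (((0 OR 1) AND (0 AND NOT 1)) IMPLIES (NOT 1 IMPLIES (NOT 0 OR 0))) -> 1
  row 24 [11000]: (((1 OR 0) AND (1 AND NOT 1)) IMPLIES (NOT 1 IMPLIES (NOT 1 OR 1))) -> 1
  row 25 [11001]: (((1 OR 0) AND (1 AND NOT 1)) IMPLIES (NOT 1 IMPLIES (NOT 1 OR 1))) -> 1
  row 26 [11010]: (((1 OR 0) AND (1 AND NOT 1)) IMPLIES (NOT 1 IMPLIES (NOT 1 OR 1))) -> 1
  row 27 [11011]: (((1 OR 0) AND (1 AND NOT 1)) IMPLIES (NOT 1 IMPLIES (NOT 1 OR 1))) -> 1
  row 28 [11100]: (((1 OR 1) AND (1 AND NOT 1)) IMPLIES (NOT 1 IMPLIES (NOT 1 OR 1))) -> 1
  row 29 [11101]: (((1 OR 1) AND (1 AND NOT 1)) IMPLIES (NOT 1 IMPLIES (NOT 1 OR 1))) -> 1
  row 30 [11110]: (((1 OR 1) AND (1 AND NOT 1)) IMPLIES (NOT 1 IMPLIES (NOT 1 OR 1))) -> 1
  row 31 [11111]: (((1 OR 1) AND (1 AND NOT 1)) IMPLIES (NOT 1 IMPLIES (NOT 1 OR 1))) -> 1
Full result column, 8 rows per line (x1,x2 fixed per line; x3,x4,x5 runs 000..111 left to right):
  rows 0-7 [x1,x2=00]: 11111111  (ones: 8)
  rows 8-15 [x1,x2=01]: 11111111  (ones: 8)
  rows 16-23 [x1,x2=10]: 11111111  (ones: 8)
  rows 24-31 [x1,x2=11]: 11111111  (ones: 8)
Count of 1-rows = 8+8+8+8 = 32

32


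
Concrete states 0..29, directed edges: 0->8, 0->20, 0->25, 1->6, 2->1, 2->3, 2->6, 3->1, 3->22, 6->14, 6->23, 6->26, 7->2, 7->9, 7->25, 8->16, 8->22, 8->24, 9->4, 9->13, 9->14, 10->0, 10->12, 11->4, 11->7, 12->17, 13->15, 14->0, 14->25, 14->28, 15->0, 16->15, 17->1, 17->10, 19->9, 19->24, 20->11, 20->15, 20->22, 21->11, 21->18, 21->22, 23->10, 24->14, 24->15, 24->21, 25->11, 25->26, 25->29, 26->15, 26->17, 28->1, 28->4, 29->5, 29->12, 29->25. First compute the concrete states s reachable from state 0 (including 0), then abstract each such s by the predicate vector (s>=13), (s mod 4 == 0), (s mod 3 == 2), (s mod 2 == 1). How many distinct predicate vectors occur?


BFS from 0:
Concrete reachable: {0, 1, 2, 3, 4, 5, 6, 7, 8, 9, 10, 11, 12, 13, 14, 15, 16, 17, 18, 20, 21, 22, 23, 24, 25, 26, 28, 29}
Abstract via predicates (s>=13), (s mod 4 == 0), (s mod 3 == 2), (s mod 2 == 1):
  (0,0,0,0) <- {6, 10}
  (0,0,0,1) <- {1, 3, 7, 9}
  (0,0,1,0) <- {2}
  (0,0,1,1) <- {5, 11}
  (0,1,0,0) <- {0, 4, 12}
  (0,1,1,0) <- {8}
  (1,0,0,0) <- {18, 22}
  (1,0,0,1) <- {13, 15, 21, 25}
  (1,0,1,0) <- {14, 26}
  (1,0,1,1) <- {17, 23, 29}
  (1,1,0,0) <- {16, 24, 28}
  (1,1,1,0) <- {20}
Distinct abstract states = 12

12


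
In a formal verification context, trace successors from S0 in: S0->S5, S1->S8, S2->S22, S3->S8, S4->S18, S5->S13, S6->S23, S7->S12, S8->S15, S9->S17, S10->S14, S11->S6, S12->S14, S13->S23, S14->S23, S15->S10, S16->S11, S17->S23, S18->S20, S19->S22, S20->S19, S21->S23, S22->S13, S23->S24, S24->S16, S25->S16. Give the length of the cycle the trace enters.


Trace from S0 until a state repeats:
  S0 -> S5 -> S13 -> S23 -> S24 -> S16 -> S11 -> S6 -> S23
S23 first seen at step 3, revisited at step 8.
Cycle length = 8 - 3 = 5

5


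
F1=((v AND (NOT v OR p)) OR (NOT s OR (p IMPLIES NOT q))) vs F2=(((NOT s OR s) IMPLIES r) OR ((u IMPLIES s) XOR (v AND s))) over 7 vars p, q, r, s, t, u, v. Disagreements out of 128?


F1 = ((v AND (NOT v OR p)) OR (NOT s OR (p IMPLIES NOT q)))
F2 = (((NOT s OR s) IMPLIES r) OR ((u IMPLIES s) XOR (v AND s)))
Evaluate both on each of 128 rows (bits = p,q,r,s,t,u,v):
  row 0 [0000000]: F1=1 F2=1 -> 0
  row 1 [0000001]: F1=1 F2=1 -> 0
  row 2 [0000010]: F1=1 F2=0 (differ) -> 1
  row 3 [0000011]: F1=1 F2=0 (differ) -> 1
  row 4 [0000100]: F1=1 F2=1 -> 0
  (every remaining row is evaluated the same way; all 128 results are listed next)
Full result column, 8 rows per line (p,q,r,s fixed per line; t,u,v runs 000..111 left to right):
  rows 0-7 [p,q,r,s=0000]: 00110011  (ones: 4)
  rows 8-15 [p,q,r,s=0001]: 01010101  (ones: 4)
  rows 16-23 [p,q,r,s=0010]: 00000000  (ones: 0)
  rows 24-31 [p,q,r,s=0011]: 00000000  (ones: 0)
  rows 32-39 [p,q,r,s=0100]: 00110011  (ones: 4)
  rows 40-47 [p,q,r,s=0101]: 01010101  (ones: 4)
  rows 48-55 [p,q,r,s=0110]: 00000000  (ones: 0)
  rows 56-63 [p,q,r,s=0111]: 00000000  (ones: 0)
  rows 64-71 [p,q,r,s=1000]: 00110011  (ones: 4)
  rows 72-79 [p,q,r,s=1001]: 01010101  (ones: 4)
  rows 80-87 [p,q,r,s=1010]: 00000000  (ones: 0)
  rows 88-95 [p,q,r,s=1011]: 00000000  (ones: 0)
  rows 96-103 [p,q,r,s=1100]: 00110011  (ones: 4)
  rows 104-111 [p,q,r,s=1101]: 11111111  (ones: 8)
  rows 112-119 [p,q,r,s=1110]: 00000000  (ones: 0)
  rows 120-127 [p,q,r,s=1111]: 10101010  (ones: 4)
Disagreements = 4+4+0+0+4+4+0+0+4+4+0+0+4+8+0+4 = 40

40


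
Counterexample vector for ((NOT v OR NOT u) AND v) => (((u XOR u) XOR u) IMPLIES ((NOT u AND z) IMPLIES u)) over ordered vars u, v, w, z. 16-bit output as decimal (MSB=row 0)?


F1 = ((NOT v OR NOT u) AND v)
F2 = (((u XOR u) XOR u) IMPLIES ((NOT u AND z) IMPLIES u))
Counterexample to F1=>F2 is where F1=1 and F2=0.
Evaluate each row (bits = u,v,w,z, MSB first):
  row 0 [0000]: F1=0 F2=1 -> F1&~F2 -> 0
  row 1 [0001]: F1=0 F2=1 -> F1&~F2 -> 0
  row 2 [0010]: F1=0 F2=1 -> F1&~F2 -> 0
  row 3 [0011]: F1=0 F2=1 -> F1&~F2 -> 0
  row 4 [0100]: F1=1 F2=1 -> F1&~F2 -> 0
  row 5 [0101]: F1=1 F2=1 -> F1&~F2 -> 0
  row 6 [0110]: F1=1 F2=1 -> F1&~F2 -> 0
  row 7 [0111]: F1=1 F2=1 -> F1&~F2 -> 0
  row 8 [1000]: F1=0 F2=1 -> F1&~F2 -> 0
  row 9 [1001]: F1=0 F2=1 -> F1&~F2 -> 0
  row 10 [1010]: F1=0 F2=1 -> F1&~F2 -> 0
  row 11 [1011]: F1=0 F2=1 -> F1&~F2 -> 0
  row 12 [1100]: F1=0 F2=1 -> F1&~F2 -> 0
  row 13 [1101]: F1=0 F2=1 -> F1&~F2 -> 0
  row 14 [1110]: F1=0 F2=1 -> F1&~F2 -> 0
  row 15 [1111]: F1=0 F2=1 -> F1&~F2 -> 0
Full result column, 4 rows per line (u,v fixed per line; w,z runs 00..11 left to right):
  rows 0-3 [u,v=00]: 0000  = hex 0
  rows 4-7 [u,v=01]: 0000  = hex 0
  rows 8-11 [u,v=10]: 0000  = hex 0
  rows 12-15 [u,v=11]: 0000  = hex 0
Counterexample vector (row 0 .. row 15) = 0000000000000000
Output column grouped in 4s = 0000 0000 0000 0000 = 0x0000
Convert to decimal digit by digit (value = value*16 + digit):
  0 -> 0
  0*16 + 0 = 0
  0*16 + 0 = 0
  0*16 + 0 = 0
Decimal = 0

0


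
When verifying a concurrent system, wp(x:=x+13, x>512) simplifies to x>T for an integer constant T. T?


Formula: wp(x:=E, P) = P[E/x] (substitute E for x in postcondition)
Step 1: Postcondition: x>512
Step 2: Substitute x+13 for x: x+13>512
Step 3: Solve for x: x > 512-13 = 499

499


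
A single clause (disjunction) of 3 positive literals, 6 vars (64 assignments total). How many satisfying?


Step 1: Total=2^6=64
Step 2: Unsat when all 3 false: 2^3=8
Step 3: Sat=64-8=56

56


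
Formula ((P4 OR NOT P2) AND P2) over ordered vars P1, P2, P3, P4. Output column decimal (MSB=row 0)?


Formula: ((P4 OR NOT P2) AND P2) over P1, P2, P3, P4 (16 rows)
Evaluate each row (bits = P1,P2,P3,P4, MSB first):
  row 0 [0000]: ((0 OR NOT 0) AND 0) -> 0
  row 1 [0001]: ((1 OR NOT 0) AND 0) -> 0
  row 2 [0010]: ((0 OR NOT 0) AND 0) -> 0
  row 3 [0011]: ((1 OR NOT 0) AND 0) -> 0
  row 4 [0100]: ((0 OR NOT 1) AND 1) -> 0
  row 5 [0101]: ((1 OR NOT 1) AND 1) -> 1
  row 6 [0110]: ((0 OR NOT 1) AND 1) -> 0
  row 7 [0111]: ((1 OR NOT 1) AND 1) -> 1
  row 8 [1000]: ((0 OR NOT 0) AND 0) -> 0
  row 9 [1001]: ((1 OR NOT 0) AND 0) -> 0
  row 10 [1010]: ((0 OR NOT 0) AND 0) -> 0
  row 11 [1011]: ((1 OR NOT 0) AND 0) -> 0
  row 12 [1100]: ((0 OR NOT 1) AND 1) -> 0
  row 13 [1101]: ((1 OR NOT 1) AND 1) -> 1
  row 14 [1110]: ((0 OR NOT 1) AND 1) -> 0
  row 15 [1111]: ((1 OR NOT 1) AND 1) -> 1
Full result column, 4 rows per line (P1,P2 fixed per line; P3,P4 runs 00..11 left to right):
  rows 0-3 [P1,P2=00]: 0000  = hex 0
  rows 4-7 [P1,P2=01]: 0101  = hex 5
  rows 8-11 [P1,P2=10]: 0000  = hex 0
  rows 12-15 [P1,P2=11]: 0101  = hex 5
Output column (row 0 .. row 15) = 0000010100000101
Output column grouped in 4s = 0000 0101 0000 0101 = 0x0505
Convert to decimal digit by digit (value = value*16 + digit):
  0 -> 0
  0*16 + 5 = 5
  5*16 + 0 = 80
  80*16 + 5 = 1285
Decimal = 1285

1285


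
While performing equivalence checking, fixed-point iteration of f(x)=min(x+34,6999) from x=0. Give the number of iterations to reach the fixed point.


Step 1: x=0, cap=6999, increment=34
Step 2: x grows by 34 each step until capped at 6999; fixed point is x=6999
Step 3: iterations = ceil(6999/34) = 206

206


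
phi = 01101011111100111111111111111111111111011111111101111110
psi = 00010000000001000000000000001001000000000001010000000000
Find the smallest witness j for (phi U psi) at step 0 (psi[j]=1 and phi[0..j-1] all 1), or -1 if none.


(phi U psi) at 0: need smallest j with psi[j]=1 and phi[i]=1 for all i in [0,j).
Scan from step 0:
  step 0: phi=0 -> phi-prefix broken from here
  step 3: psi=1 but phi already failed -> not a witness
  step 13: psi=1 but phi already failed -> not a witness
  step 28: psi=1 but phi already failed -> not a witness
  step 31: psi=1 but phi already failed -> not a witness
  step 43: psi=1 but phi already failed -> not a witness
  step 45: psi=1 but phi already failed -> not a witness
  end of trace: no witness -> -1
Witness step = -1

-1


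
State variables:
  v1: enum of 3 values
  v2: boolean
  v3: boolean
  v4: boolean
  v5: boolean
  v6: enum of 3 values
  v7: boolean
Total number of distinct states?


State space = product of domain sizes of all variables.
Domain sizes:
  v1 (enum of 3 values): 3
  v2 (boolean): 2
  v3 (boolean): 2
  v4 (boolean): 2
  v5 (boolean): 2
  v6 (enum of 3 values): 3
  v7 (boolean): 2
Product = 3 * 2 * 2 * 2 * 2 * 3 * 2 = 288

288


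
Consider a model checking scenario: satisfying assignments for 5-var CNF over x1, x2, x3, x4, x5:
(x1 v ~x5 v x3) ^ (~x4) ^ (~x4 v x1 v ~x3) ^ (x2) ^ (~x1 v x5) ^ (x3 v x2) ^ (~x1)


CNF with 7 clauses over 5 vars (32 assignments).
An assignment satisfies CNF iff every clause has >=1 true literal.
Check each row (bits = x1,x2,x3,x4,x5; clause T/F shown):
  row 0 [00000]: clauses=TTTFTFT -> 0
  row 1 [00001]: clauses=FTTFTFT -> 0
  row 2 [00010]: clauses=TFTFTFT -> 0
  row 3 [00011]: clauses=FFTFTFT -> 0
  row 4 [00100]: clauses=TTTFTTT -> 0
  row 5 [00101]: clauses=TTTFTTT -> 0
  row 6 [00110]: clauses=TFFFTTT -> 0
  row 7 [00111]: clauses=TFFFTTT -> 0
  row 8 [01000]: clauses=TTTTTTT -> 1
  row 9 [01001]: clauses=FTTTTTT -> 0
  row 10 [01010]: clauses=TFTTTTT -> 0
  row 11 [01011]: clauses=FFTTTTT -> 0
  row 12 [01100]: clauses=TTTTTTT -> 1
  row 13 [01101]: clauses=TTTTTTT -> 1
  row 14 [01110]: clauses=TFFTTTT -> 0
  row 15 [01111]: clauses=TFFTTTT -> 0
  row 16 [10000]: clauses=TTTFFFF -> 0
  row 17 [10001]: clauses=TTTFTFF -> 0
  row 18 [10010]: clauses=TFTFFFF -> 0
  row 19 [10011]: clauses=TFTFTFF -> 0
  row 20 [10100]: clauses=TTTFFTF -> 0
  row 21 [10101]: clauses=TTTFTTF -> 0
  row 22 [10110]: clauses=TFTFFTF -> 0
  row 23 [10111]: clauses=TFTFTTF -> 0
  row 24 [11000]: clauses=TTTTFTF -> 0
  row 25 [11001]: clauses=TTTTTTF -> 0
  row 26 [11010]: clauses=TFTTFTF -> 0
  row 27 [11011]: clauses=TFTTTTF -> 0
  row 28 [11100]: clauses=TTTTFTF -> 0
  row 29 [11101]: clauses=TTTTTTF -> 0
  row 30 [11110]: clauses=TFTTFTF -> 0
  row 31 [11111]: clauses=TFTTTTF -> 0
Full result column, 8 rows per line (x1,x2 fixed per line; x3,x4,x5 runs 000..111 left to right):
  rows 0-7 [x1,x2=00]: 00000000  (ones: 0)
  rows 8-15 [x1,x2=01]: 10001100  (ones: 3)
  rows 16-23 [x1,x2=10]: 00000000  (ones: 0)
  rows 24-31 [x1,x2=11]: 00000000  (ones: 0)
Satisfying assignments = 0+3+0+0 = 3

3


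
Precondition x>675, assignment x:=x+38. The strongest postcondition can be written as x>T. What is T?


Formula: sp(P, x:=E) = exists old_x. (x = E[old_x/x]) AND P[old_x/x] (old_x is the value of x before the assignment; eliminate old_x by solving x = E[old_x/x] for old_x)
Step 1: Precondition P: x>675, i.e. old_x > 675
Step 2: Assignment gives x = old_x + 38, so old_x = x - 38
Step 3: Substitute into P: x - 38 > 675
Step 4: Simplify: x > 675+38 = 713

713


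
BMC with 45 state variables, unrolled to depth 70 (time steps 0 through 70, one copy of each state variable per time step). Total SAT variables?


BMC unrolls to depth k, creating one copy of each state var for steps 0..k.
Step count = 70 + 1 = 71 (steps 0 through 70)
Vars per step = 45
Total = 45 * 71 = 3195

3195


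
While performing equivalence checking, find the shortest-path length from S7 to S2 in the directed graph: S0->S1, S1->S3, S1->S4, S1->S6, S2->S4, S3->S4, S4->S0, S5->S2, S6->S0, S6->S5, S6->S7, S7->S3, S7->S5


BFS layer-by-layer from S7:
  dist 0: {S7}
  dist 1: {S3, S5}
  dist 2: {S2, S4}
  -> S2 reached at distance 2
Shortest path length = 2

2


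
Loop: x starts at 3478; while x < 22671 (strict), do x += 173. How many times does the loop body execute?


Step 1: x goes from 3478 toward 22671 by 173; the body runs while x<22671, so iterations = ceil((bound-start)/step)
Step 2: Distance=19193
Step 3: ceil(19193/173)=111

111


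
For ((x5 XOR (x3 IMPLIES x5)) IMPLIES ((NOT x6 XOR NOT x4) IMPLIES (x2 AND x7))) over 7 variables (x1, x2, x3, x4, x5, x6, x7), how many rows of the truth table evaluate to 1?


Formula: ((x5 XOR (x3 IMPLIES x5)) IMPLIES ((NOT x6 XOR NOT x4) IMPLIES (x2 AND x7))) over 7 vars (128 rows)
Evaluate each row (x1, x2, x3, x4, x5, x6, x7 as bits, MSB first):
  row 0 [0000000]: ((0 XOR (0 IMPLIES 0)) IMPLIES ((NOT 0 XOR NOT 0) IMPLIES (0 AND 0))) -> 1
  row 1 [0000001]: ((0 XOR (0 IMPLIES 0)) IMPLIES ((NOT 0 XOR NOT 0) IMPLIES (0 AND 1))) -> 1
  row 2 [0000010]: ((0 XOR (0 IMPLIES 0)) IMPLIES ((NOT 1 XOR NOT 0) IMPLIES (0 AND 0))) -> 0
  row 3 [0000011]: ((0 XOR (0 IMPLIES 0)) IMPLIES ((NOT 1 XOR NOT 0) IMPLIES (0 AND 1))) -> 0
  row 4 [0000100]: ((1 XOR (0 IMPLIES 1)) IMPLIES ((NOT 0 XOR NOT 0) IMPLIES (0 AND 0))) -> 1
  (every remaining row is evaluated the same way; all 128 results are listed next)
Full result column, 8 rows per line (x1,x2,x3,x4 fixed per line; x5,x6,x7 runs 000..111 left to right):
  rows 0-7 [x1,x2,x3,x4=0000]: 11001111  (ones: 6)
  rows 8-15 [x1,x2,x3,x4=0001]: 00111111  (ones: 6)
  rows 16-23 [x1,x2,x3,x4=0010]: 11111111  (ones: 8)
  rows 24-31 [x1,x2,x3,x4=0011]: 11111111  (ones: 8)
  rows 32-39 [x1,x2,x3,x4=0100]: 11011111  (ones: 7)
  rows 40-47 [x1,x2,x3,x4=0101]: 01111111  (ones: 7)
  rows 48-55 [x1,x2,x3,x4=0110]: 11111111  (ones: 8)
  rows 56-63 [x1,x2,x3,x4=0111]: 11111111  (ones: 8)
  rows 64-71 [x1,x2,x3,x4=1000]: 11001111  (ones: 6)
  rows 72-79 [x1,x2,x3,x4=1001]: 00111111  (ones: 6)
  rows 80-87 [x1,x2,x3,x4=1010]: 11111111  (ones: 8)
  rows 88-95 [x1,x2,x3,x4=1011]: 11111111  (ones: 8)
  rows 96-103 [x1,x2,x3,x4=1100]: 11011111  (ones: 7)
  rows 104-111 [x1,x2,x3,x4=1101]: 01111111  (ones: 7)
  rows 112-119 [x1,x2,x3,x4=1110]: 11111111  (ones: 8)
  rows 120-127 [x1,x2,x3,x4=1111]: 11111111  (ones: 8)
Count of 1-rows = 6+6+8+8+7+7+8+8+6+6+8+8+7+7+8+8 = 116

116


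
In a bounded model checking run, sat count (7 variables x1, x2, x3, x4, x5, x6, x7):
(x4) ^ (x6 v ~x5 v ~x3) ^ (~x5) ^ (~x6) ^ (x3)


CNF with 5 clauses over 7 vars (128 assignments).
An assignment satisfies CNF iff every clause has >=1 true literal.
Check each row (bits = x1,x2,x3,x4,x5,x6,x7; clause T/F shown):
  row 0 [0000000]: clauses=FTTTF -> 0
  row 1 [0000001]: clauses=FTTTF -> 0
  row 2 [0000010]: clauses=FTTFF -> 0
  row 3 [0000011]: clauses=FTTFF -> 0
  row 4 [0000100]: clauses=FTFTF -> 0
  (every remaining row is evaluated the same way; all 128 results are listed next)
Full result column, 8 rows per line (x1,x2,x3,x4 fixed per line; x5,x6,x7 runs 000..111 left to right):
  rows 0-7 [x1,x2,x3,x4=0000]: 00000000  (ones: 0)
  rows 8-15 [x1,x2,x3,x4=0001]: 00000000  (ones: 0)
  rows 16-23 [x1,x2,x3,x4=0010]: 00000000  (ones: 0)
  rows 24-31 [x1,x2,x3,x4=0011]: 11000000  (ones: 2)
  rows 32-39 [x1,x2,x3,x4=0100]: 00000000  (ones: 0)
  rows 40-47 [x1,x2,x3,x4=0101]: 00000000  (ones: 0)
  rows 48-55 [x1,x2,x3,x4=0110]: 00000000  (ones: 0)
  rows 56-63 [x1,x2,x3,x4=0111]: 11000000  (ones: 2)
  rows 64-71 [x1,x2,x3,x4=1000]: 00000000  (ones: 0)
  rows 72-79 [x1,x2,x3,x4=1001]: 00000000  (ones: 0)
  rows 80-87 [x1,x2,x3,x4=1010]: 00000000  (ones: 0)
  rows 88-95 [x1,x2,x3,x4=1011]: 11000000  (ones: 2)
  rows 96-103 [x1,x2,x3,x4=1100]: 00000000  (ones: 0)
  rows 104-111 [x1,x2,x3,x4=1101]: 00000000  (ones: 0)
  rows 112-119 [x1,x2,x3,x4=1110]: 00000000  (ones: 0)
  rows 120-127 [x1,x2,x3,x4=1111]: 11000000  (ones: 2)
Satisfying assignments = 0+0+0+2+0+0+0+2+0+0+0+2+0+0+0+2 = 8

8


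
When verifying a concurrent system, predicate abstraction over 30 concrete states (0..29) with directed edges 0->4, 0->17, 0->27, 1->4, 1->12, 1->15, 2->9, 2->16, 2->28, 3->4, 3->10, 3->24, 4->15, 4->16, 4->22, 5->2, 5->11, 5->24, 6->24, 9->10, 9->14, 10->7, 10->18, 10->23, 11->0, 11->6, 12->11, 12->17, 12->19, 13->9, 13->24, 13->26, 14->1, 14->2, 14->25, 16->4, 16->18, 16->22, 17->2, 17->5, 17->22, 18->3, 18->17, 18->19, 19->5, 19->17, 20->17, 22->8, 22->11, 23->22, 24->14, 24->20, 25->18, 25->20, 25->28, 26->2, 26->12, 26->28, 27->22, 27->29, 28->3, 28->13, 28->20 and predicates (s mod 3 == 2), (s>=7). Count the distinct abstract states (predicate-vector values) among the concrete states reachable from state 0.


BFS from 0:
Concrete reachable: {0, 1, 2, 3, 4, 5, 6, 7, 8, 9, 10, 11, 12, 13, 14, 15, 16, 17, 18, 19, 20, 22, 23, 24, 25, 26, 27, 28, 29}
Abstract via predicates (s mod 3 == 2), (s>=7):
  (0,0) <- {0, 1, 3, 4, 6}
  (0,1) <- {7, 9, 10, 12, 13, 15, 16, 18, 19, 22, 24, 25, 27, 28}
  (1,0) <- {2, 5}
  (1,1) <- {8, 11, 14, 17, 20, 23, 26, 29}
Distinct abstract states = 4

4


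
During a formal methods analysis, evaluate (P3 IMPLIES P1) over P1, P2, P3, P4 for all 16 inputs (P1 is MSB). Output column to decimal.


Formula: (P3 IMPLIES P1) over P1, P2, P3, P4 (16 rows)
Evaluate each row (bits = P1,P2,P3,P4, MSB first):
  row 0 [0000]: (0 IMPLIES 0) -> 1
  row 1 [0001]: (0 IMPLIES 0) -> 1
  row 2 [0010]: (1 IMPLIES 0) -> 0
  row 3 [0011]: (1 IMPLIES 0) -> 0
  row 4 [0100]: (0 IMPLIES 0) -> 1
  row 5 [0101]: (0 IMPLIES 0) -> 1
  row 6 [0110]: (1 IMPLIES 0) -> 0
  row 7 [0111]: (1 IMPLIES 0) -> 0
  row 8 [1000]: (0 IMPLIES 1) -> 1
  row 9 [1001]: (0 IMPLIES 1) -> 1
  row 10 [1010]: (1 IMPLIES 1) -> 1
  row 11 [1011]: (1 IMPLIES 1) -> 1
  row 12 [1100]: (0 IMPLIES 1) -> 1
  row 13 [1101]: (0 IMPLIES 1) -> 1
  row 14 [1110]: (1 IMPLIES 1) -> 1
  row 15 [1111]: (1 IMPLIES 1) -> 1
Full result column, 4 rows per line (P1,P2 fixed per line; P3,P4 runs 00..11 left to right):
  rows 0-3 [P1,P2=00]: 1100  = hex C
  rows 4-7 [P1,P2=01]: 1100  = hex C
  rows 8-11 [P1,P2=10]: 1111  = hex F
  rows 12-15 [P1,P2=11]: 1111  = hex F
Output column (row 0 .. row 15) = 1100110011111111
Output column grouped in 4s = 1100 1100 1111 1111 = 0xCCFF
Convert to decimal digit by digit (value = value*16 + digit):
  C -> 12
  12*16 + 12 (C) = 204
  204*16 + 15 (F) = 3279
  3279*16 + 15 (F) = 52479
Decimal = 52479

52479


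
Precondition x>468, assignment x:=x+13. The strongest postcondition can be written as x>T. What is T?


Formula: sp(P, x:=E) = exists old_x. (x = E[old_x/x]) AND P[old_x/x] (old_x is the value of x before the assignment; eliminate old_x by solving x = E[old_x/x] for old_x)
Step 1: Precondition P: x>468, i.e. old_x > 468
Step 2: Assignment gives x = old_x + 13, so old_x = x - 13
Step 3: Substitute into P: x - 13 > 468
Step 4: Simplify: x > 468+13 = 481

481


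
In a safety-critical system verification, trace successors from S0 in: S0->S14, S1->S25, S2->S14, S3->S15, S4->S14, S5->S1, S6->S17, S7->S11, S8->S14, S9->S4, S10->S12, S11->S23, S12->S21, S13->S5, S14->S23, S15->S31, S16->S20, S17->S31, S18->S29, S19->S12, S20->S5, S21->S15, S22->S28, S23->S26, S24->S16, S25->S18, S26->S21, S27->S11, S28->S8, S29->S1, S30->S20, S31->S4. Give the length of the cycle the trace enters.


Trace from S0 until a state repeats:
  S0 -> S14 -> S23 -> S26 -> S21 -> S15 -> S31 -> S4 -> S14
S14 first seen at step 1, revisited at step 8.
Cycle length = 8 - 1 = 7

7


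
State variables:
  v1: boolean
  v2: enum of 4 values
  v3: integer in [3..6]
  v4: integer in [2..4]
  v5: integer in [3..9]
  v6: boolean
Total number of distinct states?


State space = product of domain sizes of all variables.
Domain sizes:
  v1 (boolean): 2
  v2 (enum of 4 values): 4
  v3 (integer in [3..6]): 4
  v4 (integer in [2..4]): 3
  v5 (integer in [3..9]): 7
  v6 (boolean): 2
Product = 2 * 4 * 4 * 3 * 7 * 2 = 1344

1344


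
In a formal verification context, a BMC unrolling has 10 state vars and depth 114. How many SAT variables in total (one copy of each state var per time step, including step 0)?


BMC unrolls to depth k, creating one copy of each state var for steps 0..k.
Step count = 114 + 1 = 115 (steps 0 through 114)
Vars per step = 10
Total = 10 * 115 = 1150

1150


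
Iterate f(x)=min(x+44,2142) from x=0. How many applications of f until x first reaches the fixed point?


Step 1: x=0, cap=2142, increment=44
Step 2: x grows by 44 each step until capped at 2142; fixed point is x=2142
Step 3: iterations = ceil(2142/44) = 49

49


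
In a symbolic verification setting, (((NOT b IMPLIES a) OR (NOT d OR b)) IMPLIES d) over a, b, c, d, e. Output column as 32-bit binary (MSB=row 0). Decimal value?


Formula: (((NOT b IMPLIES a) OR (NOT d OR b)) IMPLIES d) over a, b, c, d, e (32 rows)
Evaluate each row (bits = a,b,c,d,e, MSB first):
  row 0 [00000]: (((NOT 0 IMPLIES 0) OR (NOT 0 OR 0)) IMPLIES 0) -> 0
  row 1 [00001]: (((NOT 0 IMPLIES 0) OR (NOT 0 OR 0)) IMPLIES 0) -> 0
  row 2 [00010]: (((NOT 0 IMPLIES 0) OR (NOT 1 OR 0)) IMPLIES 1) -> 1
  row 3 [00011]: (((NOT 0 IMPLIES 0) OR (NOT 1 OR 0)) IMPLIES 1) -> 1
  row 4 [00100]: (((NOT 0 IMPLIES 0) OR (NOT 0 OR 0)) IMPLIES 0) -> 0
  row 5 [00101]: (((NOT 0 IMPLIES 0) OR (NOT 0 OR 0)) IMPLIES 0) -> 0
  row 6 [00110]: (((NOT 0 IMPLIES 0) OR (NOT 1 OR 0)) IMPLIES 1) -> 1
  row 7 [00111]: (((NOT 0 IMPLIES 0) OR (NOT 1 OR 0)) IMPLIES 1) -> 1
  row 8 [01000]: (((NOT 1 IMPLIES 0) OR (NOT 0 OR 1)) IMPLIES 0) -> 0
  row 9 [01001]: (((NOT 1 IMPLIES 0) OR (NOT 0 OR 1)) IMPLIES 0) -> 0
  row 10 [01010]: (((NOT 1 IMPLIES 0) OR (NOT 1 OR 1)) IMPLIES 1) -> 1
  row 11 [01011]: (((NOT 1 IMPLIES 0) OR (NOT 1 OR 1)) IMPLIES 1) -> 1
  row 12 [01100]: (((NOT 1 IMPLIES 0) OR (NOT 0 OR 1)) IMPLIES 0) -> 0
  row 13 [01101]: (((NOT 1 IMPLIES 0) OR (NOT 0 OR 1)) IMPLIES 0) -> 0
  row 14 [01110]: (((NOT 1 IMPLIES 0) OR (NOT 1 OR 1)) IMPLIES 1) -> 1
  row 15 [01111]: (((NOT 1 IMPLIES 0) OR (NOT 1 OR 1)) IMPLIES 1) -> 1
  row 16 [10000]: (((NOT 0 IMPLIES 1) OR (NOT 0 OR 0)) IMPLIES 0) -> 0
  row 17 [10001]: (((NOT 0 IMPLIES 1) OR (NOT 0 OR 0)) IMPLIES 0) -> 0
  row 18 [10010]: (((NOT 0 IMPLIES 1) OR (NOT 1 OR 0)) IMPLIES 1) -> 1
  row 19 [10011]: (((NOT 0 IMPLIES 1) OR (NOT 1 OR 0)) IMPLIES 1) -> 1
  row 20 [10100]: (((NOT 0 IMPLIES 1) OR (NOT 0 OR 0)) IMPLIES 0) -> 0
  row 21 [10101]: (((NOT 0 IMPLIES 1) OR (NOT 0 OR 0)) IMPLIES 0) -> 0
  row 22 [10110]: (((NOT 0 IMPLIES 1) OR (NOT 1 OR 0)) IMPLIES 1) -> 1
  row 23 [10111]: (((NOT 0 IMPLIES 1) OR (NOT 1 OR 0)) IMPLIES 1) -> 1
  row 24 [11000]: (((NOT 1 IMPLIES 1) OR (NOT 0 OR 1)) IMPLIES 0) -> 0
  row 25 [11001]: (((NOT 1 IMPLIES 1) OR (NOT 0 OR 1)) IMPLIES 0) -> 0
  row 26 [11010]: (((NOT 1 IMPLIES 1) OR (NOT 1 OR 1)) IMPLIES 1) -> 1
  row 27 [11011]: (((NOT 1 IMPLIES 1) OR (NOT 1 OR 1)) IMPLIES 1) -> 1
  row 28 [11100]: (((NOT 1 IMPLIES 1) OR (NOT 0 OR 1)) IMPLIES 0) -> 0
  row 29 [11101]: (((NOT 1 IMPLIES 1) OR (NOT 0 OR 1)) IMPLIES 0) -> 0
  row 30 [11110]: (((NOT 1 IMPLIES 1) OR (NOT 1 OR 1)) IMPLIES 1) -> 1
  row 31 [11111]: (((NOT 1 IMPLIES 1) OR (NOT 1 OR 1)) IMPLIES 1) -> 1
Full result column, 4 rows per line (a,b,c fixed per line; d,e runs 00..11 left to right):
  rows 0-3 [a,b,c=000]: 0011  = hex 3
  rows 4-7 [a,b,c=001]: 0011  = hex 3
  rows 8-11 [a,b,c=010]: 0011  = hex 3
  rows 12-15 [a,b,c=011]: 0011  = hex 3
  rows 16-19 [a,b,c=100]: 0011  = hex 3
  rows 20-23 [a,b,c=101]: 0011  = hex 3
  rows 24-27 [a,b,c=110]: 0011  = hex 3
  rows 28-31 [a,b,c=111]: 0011  = hex 3
Output column (row 0 .. row 31) = 00110011001100110011001100110011
Output column grouped in 4s = 0011 0011 0011 0011 0011 0011 0011 0011 = 0x33333333
Convert to decimal digit by digit (value = value*16 + digit):
  3 -> 3
  3*16 + 3 = 51
  51*16 + 3 = 819
  819*16 + 3 = 13107
  13107*16 + 3 = 209715
  209715*16 + 3 = 3355443
  3355443*16 + 3 = 53687091
  53687091*16 + 3 = 858993459
Decimal = 858993459

858993459


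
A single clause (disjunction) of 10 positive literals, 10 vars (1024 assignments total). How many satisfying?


Step 1: Total=2^10=1024
Step 2: Unsat when all 10 false: 2^0=1
Step 3: Sat=1024-1=1023

1023


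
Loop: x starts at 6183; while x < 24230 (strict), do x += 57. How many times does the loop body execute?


Step 1: x goes from 6183 toward 24230 by 57; the body runs while x<24230, so iterations = ceil((bound-start)/step)
Step 2: Distance=18047
Step 3: ceil(18047/57)=317

317


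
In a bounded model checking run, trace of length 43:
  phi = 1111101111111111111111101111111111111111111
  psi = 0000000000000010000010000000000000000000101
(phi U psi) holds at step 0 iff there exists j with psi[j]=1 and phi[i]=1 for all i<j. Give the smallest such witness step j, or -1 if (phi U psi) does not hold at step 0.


(phi U psi) at 0: need smallest j with psi[j]=1 and phi[i]=1 for all i in [0,j).
Scan from step 0:
  step 0: phi=1, psi=0 -> continue
  step 1: phi=1, psi=0 -> continue
  step 2: phi=1, psi=0 -> continue
  step 3: phi=1, psi=0 -> continue
  step 5: phi=0 -> phi-prefix broken from here
  step 14: psi=1 but phi already failed -> not a witness
  step 20: psi=1 but phi already failed -> not a witness
  step 40: psi=1 but phi already failed -> not a witness
  step 42: psi=1 but phi already failed -> not a witness
  end of trace: no witness -> -1
Witness step = -1

-1


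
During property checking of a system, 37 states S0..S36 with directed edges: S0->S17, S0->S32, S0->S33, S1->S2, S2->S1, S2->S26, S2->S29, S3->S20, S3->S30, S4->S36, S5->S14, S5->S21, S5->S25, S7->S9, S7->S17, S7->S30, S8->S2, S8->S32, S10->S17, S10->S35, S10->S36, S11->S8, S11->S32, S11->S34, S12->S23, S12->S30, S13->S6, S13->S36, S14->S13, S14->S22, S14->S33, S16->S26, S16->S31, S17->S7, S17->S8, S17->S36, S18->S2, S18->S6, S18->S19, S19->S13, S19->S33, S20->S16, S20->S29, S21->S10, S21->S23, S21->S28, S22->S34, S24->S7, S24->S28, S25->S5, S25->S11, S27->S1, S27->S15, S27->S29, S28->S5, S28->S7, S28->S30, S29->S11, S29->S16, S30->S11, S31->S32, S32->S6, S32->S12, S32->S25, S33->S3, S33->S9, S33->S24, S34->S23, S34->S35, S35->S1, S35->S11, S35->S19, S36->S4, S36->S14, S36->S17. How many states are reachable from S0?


BFS from S0:
  layer 0: {S0}
  layer 1: {S17, S32, S33}
  layer 2: {S3, S6, S7, S8, S9, S12, S24, S25, S36}
  layer 3: {S2, S4, S5, S11, S14, S20, S23, S28, S30}
  layer 4: {S1, S13, S16, S21, S22, S26, S29, S34}
  layer 5: {S10, S31, S35}
  layer 6: {S19}
Reachable set: {S0, S1, S2, S3, S4, S5, S6, S7, S8, S9, S10, S11, S12, S13, S14, S16, S17, S19, S20, S21, S22, S23, S24, S25, S26, S28, S29, S30, S31, S32, S33, S34, S35, S36}
Count = 34

34


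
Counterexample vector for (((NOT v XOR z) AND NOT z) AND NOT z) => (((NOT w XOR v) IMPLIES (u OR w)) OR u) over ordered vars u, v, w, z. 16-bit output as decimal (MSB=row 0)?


F1 = (((NOT v XOR z) AND NOT z) AND NOT z)
F2 = (((NOT w XOR v) IMPLIES (u OR w)) OR u)
Counterexample to F1=>F2 is where F1=1 and F2=0.
Evaluate each row (bits = u,v,w,z, MSB first):
  row 0 [0000]: F1=1 F2=0 -> F1&~F2 -> 1
  row 1 [0001]: F1=0 F2=0 -> F1&~F2 -> 0
  row 2 [0010]: F1=1 F2=1 -> F1&~F2 -> 0
  row 3 [0011]: F1=0 F2=1 -> F1&~F2 -> 0
  row 4 [0100]: F1=0 F2=1 -> F1&~F2 -> 0
  row 5 [0101]: F1=0 F2=1 -> F1&~F2 -> 0
  row 6 [0110]: F1=0 F2=1 -> F1&~F2 -> 0
  row 7 [0111]: F1=0 F2=1 -> F1&~F2 -> 0
  row 8 [1000]: F1=1 F2=1 -> F1&~F2 -> 0
  row 9 [1001]: F1=0 F2=1 -> F1&~F2 -> 0
  row 10 [1010]: F1=1 F2=1 -> F1&~F2 -> 0
  row 11 [1011]: F1=0 F2=1 -> F1&~F2 -> 0
  row 12 [1100]: F1=0 F2=1 -> F1&~F2 -> 0
  row 13 [1101]: F1=0 F2=1 -> F1&~F2 -> 0
  row 14 [1110]: F1=0 F2=1 -> F1&~F2 -> 0
  row 15 [1111]: F1=0 F2=1 -> F1&~F2 -> 0
Full result column, 4 rows per line (u,v fixed per line; w,z runs 00..11 left to right):
  rows 0-3 [u,v=00]: 1000  = hex 8
  rows 4-7 [u,v=01]: 0000  = hex 0
  rows 8-11 [u,v=10]: 0000  = hex 0
  rows 12-15 [u,v=11]: 0000  = hex 0
Counterexample vector (row 0 .. row 15) = 1000000000000000
Output column grouped in 4s = 1000 0000 0000 0000 = 0x8000
Convert to decimal digit by digit (value = value*16 + digit):
  8 -> 8
  8*16 + 0 = 128
  128*16 + 0 = 2048
  2048*16 + 0 = 32768
Decimal = 32768

32768


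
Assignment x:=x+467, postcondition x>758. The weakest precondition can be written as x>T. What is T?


Formula: wp(x:=E, P) = P[E/x] (substitute E for x in postcondition)
Step 1: Postcondition: x>758
Step 2: Substitute x+467 for x: x+467>758
Step 3: Solve for x: x > 758-467 = 291

291


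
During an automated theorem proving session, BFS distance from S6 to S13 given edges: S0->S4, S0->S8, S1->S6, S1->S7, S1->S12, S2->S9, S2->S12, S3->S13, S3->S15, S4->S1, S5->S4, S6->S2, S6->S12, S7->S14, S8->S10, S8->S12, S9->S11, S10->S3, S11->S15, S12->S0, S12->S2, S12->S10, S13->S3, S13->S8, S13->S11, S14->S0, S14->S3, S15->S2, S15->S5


BFS layer-by-layer from S6:
  dist 0: {S6}
  dist 1: {S2, S12}
  dist 2: {S0, S9, S10}
  dist 3: {S3, S4, S8, S11}
  dist 4: {S1, S13, S15}
  -> S13 reached at distance 4
Shortest path length = 4

4


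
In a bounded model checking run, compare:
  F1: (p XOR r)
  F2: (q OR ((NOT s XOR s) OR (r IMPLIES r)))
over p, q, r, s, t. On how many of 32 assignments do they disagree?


F1 = (p XOR r)
F2 = (q OR ((NOT s XOR s) OR (r IMPLIES r)))
Evaluate both on each of 32 rows (bits = p,q,r,s,t):
  row 0 [00000]: F1=0 F2=1 (differ) -> 1
  row 1 [00001]: F1=0 F2=1 (differ) -> 1
  row 2 [00010]: F1=0 F2=1 (differ) -> 1
  row 3 [00011]: F1=0 F2=1 (differ) -> 1
  row 4 [00100]: F1=1 F2=1 -> 0
  row 5 [00101]: F1=1 F2=1 -> 0
  row 6 [00110]: F1=1 F2=1 -> 0
  row 7 [00111]: F1=1 F2=1 -> 0
  row 8 [01000]: F1=0 F2=1 (differ) -> 1
  row 9 [01001]: F1=0 F2=1 (differ) -> 1
  row 10 [01010]: F1=0 F2=1 (differ) -> 1
  row 11 [01011]: F1=0 F2=1 (differ) -> 1
  row 12 [01100]: F1=1 F2=1 -> 0
  row 13 [01101]: F1=1 F2=1 -> 0
  row 14 [01110]: F1=1 F2=1 -> 0
  row 15 [01111]: F1=1 F2=1 -> 0
  row 16 [10000]: F1=1 F2=1 -> 0
  row 17 [10001]: F1=1 F2=1 -> 0
  row 18 [10010]: F1=1 F2=1 -> 0
  row 19 [10011]: F1=1 F2=1 -> 0
  row 20 [10100]: F1=0 F2=1 (differ) -> 1
  row 21 [10101]: F1=0 F2=1 (differ) -> 1
  row 22 [10110]: F1=0 F2=1 (differ) -> 1
  row 23 [10111]: F1=0 F2=1 (differ) -> 1
  row 24 [11000]: F1=1 F2=1 -> 0
  row 25 [11001]: F1=1 F2=1 -> 0
  row 26 [11010]: F1=1 F2=1 -> 0
  row 27 [11011]: F1=1 F2=1 -> 0
  row 28 [11100]: F1=0 F2=1 (differ) -> 1
  row 29 [11101]: F1=0 F2=1 (differ) -> 1
  row 30 [11110]: F1=0 F2=1 (differ) -> 1
  row 31 [11111]: F1=0 F2=1 (differ) -> 1
Full result column, 8 rows per line (p,q fixed per line; r,s,t runs 000..111 left to right):
  rows 0-7 [p,q=00]: 11110000  (ones: 4)
  rows 8-15 [p,q=01]: 11110000  (ones: 4)
  rows 16-23 [p,q=10]: 00001111  (ones: 4)
  rows 24-31 [p,q=11]: 00001111  (ones: 4)
Disagreements = 4+4+4+4 = 16

16
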